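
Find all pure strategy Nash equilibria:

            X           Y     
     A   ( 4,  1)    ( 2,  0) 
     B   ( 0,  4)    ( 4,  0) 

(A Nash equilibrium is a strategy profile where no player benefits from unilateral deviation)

Nash equilibrium: (A, X)

Work:
Best responses:
  P1 vs X: payoffs [4, 0] → best response A (payoff 4)
  P1 vs Y: payoffs [2, 4] → best response B (payoff 4)
  P2 vs A: payoffs [1, 0] → best response X (payoff 1)
  P2 vs B: payoffs [4, 0] → best response X (payoff 4)
Mutual best responses: (A,X) → Nash equilibria.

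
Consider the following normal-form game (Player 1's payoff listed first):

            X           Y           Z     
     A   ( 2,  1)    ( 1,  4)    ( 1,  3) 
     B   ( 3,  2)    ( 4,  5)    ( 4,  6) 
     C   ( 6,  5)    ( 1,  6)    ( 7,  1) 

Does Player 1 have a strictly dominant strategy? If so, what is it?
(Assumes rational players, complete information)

No strictly dominant strategy exists for Player 1

Work:
A strategy strictly dominates another if it gives a strictly higher payoff against every opponent action. Compare each pair of P1's strategies column-by-column:
  A vs B: [2 vs 3, 1 vs 4, 1 vs 4] → A does not strictly dominate B (column X: 2 ≤ 3)
  A vs C: [2 vs 6, 1 vs 1, 1 vs 7] → A does not strictly dominate C (column X: 2 ≤ 6)
  B vs A: [3 vs 2, 4 vs 1, 4 vs 1] → B strictly dominates A
  B vs C: [3 vs 6, 4 vs 1, 4 vs 7] → B does not strictly dominate C (column X: 3 ≤ 6)
  C vs A: [6 vs 2, 1 vs 1, 7 vs 1] → C does not strictly dominate A (column Y: 1 ≤ 1)
  C vs B: [6 vs 3, 1 vs 4, 7 vs 4] → C does not strictly dominate B (column Y: 1 ≤ 4)
No single strategy strictly dominates all others → no strictly dominant strategy.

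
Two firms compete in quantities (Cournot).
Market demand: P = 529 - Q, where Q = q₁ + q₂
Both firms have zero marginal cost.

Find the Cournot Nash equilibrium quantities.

q₁* = q₂* = 176.33; P* = 176.33

Work:
Profit: π_i = P·q_i = (a - q_i - q_j)·q_i
FOC: ∂π_i/∂q_i = a - 2q_i - q_j = 0
Reaction function: q_i = (529 - q_j)/2
Symmetry: q* = 529/3 = 176.33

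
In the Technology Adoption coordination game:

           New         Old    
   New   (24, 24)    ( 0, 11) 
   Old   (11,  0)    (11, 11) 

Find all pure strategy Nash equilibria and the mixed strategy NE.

Pure NE: (New, New) and (Old, Old); Mixed NE: p = 0.4583, q = 0.4583

Work:
Check pure NE:
(New, New): (24, 24) - no unilateral deviation beneficial
(Old, Old): (11, 11) - no unilateral deviation beneficial
Mixed NE: P1 plays New with p = 0.4583, P2 plays New with q = 0.4583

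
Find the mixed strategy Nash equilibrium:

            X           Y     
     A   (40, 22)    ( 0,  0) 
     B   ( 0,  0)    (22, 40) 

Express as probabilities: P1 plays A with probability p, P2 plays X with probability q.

p = 0.6452, q = 0.3548

Work:
Find probabilities that make opponent indifferent:
P2 chooses q to make P1 indifferent between A and B
P1 chooses p to make P2 indifferent between X and Y
Mixed NE: P1 plays (A: 0.6452, B: 0.3548), P2 plays (X: 0.3548, Y: 0.6452)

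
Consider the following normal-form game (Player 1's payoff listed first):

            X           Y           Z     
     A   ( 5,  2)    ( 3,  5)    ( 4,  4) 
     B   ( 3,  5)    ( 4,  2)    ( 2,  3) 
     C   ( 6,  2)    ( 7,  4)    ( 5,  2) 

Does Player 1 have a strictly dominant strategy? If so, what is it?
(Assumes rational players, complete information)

Yes, Player 1's strictly dominant strategy is C

Work:
A strategy strictly dominates another if it gives a strictly higher payoff against every opponent action. Compare each pair of P1's strategies column-by-column:
  A vs B: [5 vs 3, 3 vs 4, 4 vs 2] → A does not strictly dominate B (column Y: 3 ≤ 4)
  A vs C: [5 vs 6, 3 vs 7, 4 vs 5] → A does not strictly dominate C (column X: 5 ≤ 6)
  B vs A: [3 vs 5, 4 vs 3, 2 vs 4] → B does not strictly dominate A (column X: 3 ≤ 5)
  B vs C: [3 vs 6, 4 vs 7, 2 vs 5] → B does not strictly dominate C (column X: 3 ≤ 6)
  C vs A: [6 vs 5, 7 vs 3, 5 vs 4] → C strictly dominates A
  C vs B: [6 vs 3, 7 vs 4, 5 vs 2] → C strictly dominates B
C strictly dominates every other strategy → strictly dominant.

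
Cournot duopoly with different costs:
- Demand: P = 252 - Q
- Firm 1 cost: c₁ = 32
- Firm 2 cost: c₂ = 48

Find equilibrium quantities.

q₁* = 78.67, q₂* = 62.67

Work:
Reaction: q₁ = (252 - 32 - q₂)/2
Reaction: q₂ = (252 - 48 - q₁)/2
Solve simultaneously:
q₁* = (252 - 2×32 + 48)/3 = 78.67
q₂* = (252 - 2×48 + 32)/3 = 62.67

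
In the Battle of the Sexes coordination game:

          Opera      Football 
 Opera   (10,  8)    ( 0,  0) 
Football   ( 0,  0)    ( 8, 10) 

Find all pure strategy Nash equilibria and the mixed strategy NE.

Pure NE: (Opera, Opera) and (Football, Football); Mixed NE: p = 0.5556, q = 0.4444

Work:
Check pure NE:
(Opera, Opera): (10, 8) - no unilateral deviation beneficial
(Football, Football): (8, 10) - no unilateral deviation beneficial
Mixed NE: P1 plays Opera with p = 0.5556, P2 plays Opera with q = 0.4444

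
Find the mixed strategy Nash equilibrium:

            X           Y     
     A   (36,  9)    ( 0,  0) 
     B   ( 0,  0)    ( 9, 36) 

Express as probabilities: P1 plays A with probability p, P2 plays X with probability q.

p = 0.8, q = 0.2

Work:
Find probabilities that make opponent indifferent:
P2 chooses q to make P1 indifferent between A and B
P1 chooses p to make P2 indifferent between X and Y
Mixed NE: P1 plays (A: 0.8, B: 0.2), P2 plays (X: 0.2, Y: 0.8)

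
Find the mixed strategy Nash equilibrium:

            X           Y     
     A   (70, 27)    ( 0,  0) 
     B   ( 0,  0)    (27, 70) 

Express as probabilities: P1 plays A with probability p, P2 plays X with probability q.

p = 0.7216, q = 0.2784

Work:
Find probabilities that make opponent indifferent:
P2 chooses q to make P1 indifferent between A and B
P1 chooses p to make P2 indifferent between X and Y
Mixed NE: P1 plays (A: 0.7216, B: 0.2784), P2 plays (X: 0.2784, Y: 0.7216)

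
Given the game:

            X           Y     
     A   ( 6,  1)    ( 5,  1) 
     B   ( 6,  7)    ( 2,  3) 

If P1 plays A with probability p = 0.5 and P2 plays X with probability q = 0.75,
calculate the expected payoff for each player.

E[P1] = 5.375, E[P2] = 3.5

Work:
E[P1] = p·q·π₁(A,X) + p·(1-q)·π₁(A,Y) + (1-p)·q·π₁(B,X) + (1-p)·(1-q)·π₁(B,Y)
= 0.5·0.75·6 + 0.5·0.25·5 + 0.5·0.75·6 + 0.5·0.25·2
= 5.375

E[P2] = 3.5 (similar calculation)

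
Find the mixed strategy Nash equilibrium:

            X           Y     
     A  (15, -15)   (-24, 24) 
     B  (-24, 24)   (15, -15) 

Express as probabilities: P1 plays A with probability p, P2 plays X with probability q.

p = 0.5, q = 0.5

Work:
Find probabilities that make opponent indifferent:
P2 chooses q to make P1 indifferent between A and B
P1 chooses p to make P2 indifferent between X and Y
Mixed NE: P1 plays (A: 0.5, B: 0.5), P2 plays (X: 0.5, Y: 0.5)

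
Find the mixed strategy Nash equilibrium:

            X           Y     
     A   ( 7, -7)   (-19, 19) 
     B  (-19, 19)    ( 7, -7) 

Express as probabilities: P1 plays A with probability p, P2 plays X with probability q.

p = 0.5, q = 0.5

Work:
Find probabilities that make opponent indifferent:
P2 chooses q to make P1 indifferent between A and B
P1 chooses p to make P2 indifferent between X and Y
Mixed NE: P1 plays (A: 0.5, B: 0.5), P2 plays (X: 0.5, Y: 0.5)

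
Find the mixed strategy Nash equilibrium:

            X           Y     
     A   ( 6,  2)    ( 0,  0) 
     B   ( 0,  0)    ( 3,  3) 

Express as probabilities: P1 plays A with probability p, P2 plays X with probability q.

p = 0.6, q = 0.3333

Work:
Find probabilities that make opponent indifferent:
P2 chooses q to make P1 indifferent between A and B
P1 chooses p to make P2 indifferent between X and Y
Mixed NE: P1 plays (A: 0.6, B: 0.4), P2 plays (X: 0.3333, Y: 0.6667)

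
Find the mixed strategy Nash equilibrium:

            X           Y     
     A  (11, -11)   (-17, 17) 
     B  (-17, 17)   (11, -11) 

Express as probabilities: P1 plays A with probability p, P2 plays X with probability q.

p = 0.5, q = 0.5

Work:
Find probabilities that make opponent indifferent:
P2 chooses q to make P1 indifferent between A and B
P1 chooses p to make P2 indifferent between X and Y
Mixed NE: P1 plays (A: 0.5, B: 0.5), P2 plays (X: 0.5, Y: 0.5)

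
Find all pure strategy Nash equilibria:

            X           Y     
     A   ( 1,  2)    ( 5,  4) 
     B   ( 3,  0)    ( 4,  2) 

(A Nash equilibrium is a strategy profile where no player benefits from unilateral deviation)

Nash equilibrium: (A, Y)

Work:
Best responses:
  P1 vs X: payoffs [1, 3] → best response B (payoff 3)
  P1 vs Y: payoffs [5, 4] → best response A (payoff 5)
  P2 vs A: payoffs [2, 4] → best response Y (payoff 4)
  P2 vs B: payoffs [0, 2] → best response Y (payoff 2)
Mutual best responses: (A,Y) → Nash equilibria.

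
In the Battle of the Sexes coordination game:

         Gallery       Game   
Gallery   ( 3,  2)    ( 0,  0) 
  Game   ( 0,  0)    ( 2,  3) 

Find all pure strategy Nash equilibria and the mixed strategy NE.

Pure NE: (Gallery, Gallery) and (Game, Game); Mixed NE: p = 0.6, q = 0.4

Work:
Check pure NE:
(Gallery, Gallery): (3, 2) - no unilateral deviation beneficial
(Game, Game): (2, 3) - no unilateral deviation beneficial
Mixed NE: P1 plays Gallery with p = 0.6, P2 plays Gallery with q = 0.4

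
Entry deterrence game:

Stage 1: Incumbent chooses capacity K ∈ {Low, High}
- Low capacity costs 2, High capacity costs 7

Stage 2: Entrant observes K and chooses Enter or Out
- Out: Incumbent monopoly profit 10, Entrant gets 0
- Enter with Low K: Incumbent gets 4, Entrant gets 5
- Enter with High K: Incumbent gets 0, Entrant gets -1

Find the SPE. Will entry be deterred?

SPE: (High, Enter|Low, Out|High); Entry deterred. Incumbent net profit = 3

Work:
After Low K: Entrant enters (5 > 0)
After High K: Entrant stays out (-1 < 0)
Incumbent: Low → 4−2=2, High → 10−7=3
Incumbent chooses High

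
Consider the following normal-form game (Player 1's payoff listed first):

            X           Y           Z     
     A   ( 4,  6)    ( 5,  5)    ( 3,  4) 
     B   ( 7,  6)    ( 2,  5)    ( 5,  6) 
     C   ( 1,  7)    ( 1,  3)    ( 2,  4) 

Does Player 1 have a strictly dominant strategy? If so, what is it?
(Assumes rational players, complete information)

No strictly dominant strategy exists for Player 1

Work:
A strategy strictly dominates another if it gives a strictly higher payoff against every opponent action. Compare each pair of P1's strategies column-by-column:
  A vs B: [4 vs 7, 5 vs 2, 3 vs 5] → A does not strictly dominate B (column X: 4 ≤ 7)
  A vs C: [4 vs 1, 5 vs 1, 3 vs 2] → A strictly dominates C
  B vs A: [7 vs 4, 2 vs 5, 5 vs 3] → B does not strictly dominate A (column Y: 2 ≤ 5)
  B vs C: [7 vs 1, 2 vs 1, 5 vs 2] → B strictly dominates C
  C vs A: [1 vs 4, 1 vs 5, 2 vs 3] → C does not strictly dominate A (column X: 1 ≤ 4)
  C vs B: [1 vs 7, 1 vs 2, 2 vs 5] → C does not strictly dominate B (column X: 1 ≤ 7)
No single strategy strictly dominates all others → no strictly dominant strategy.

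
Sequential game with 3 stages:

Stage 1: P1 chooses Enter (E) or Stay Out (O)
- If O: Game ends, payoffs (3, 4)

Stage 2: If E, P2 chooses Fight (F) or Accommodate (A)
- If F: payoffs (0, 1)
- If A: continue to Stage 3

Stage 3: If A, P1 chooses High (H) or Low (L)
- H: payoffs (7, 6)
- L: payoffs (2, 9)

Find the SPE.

SPE: (E, A, H); Outcome (7, 6)

Work:
Stage 3: P1 chooses H (7 vs 2)
Stage 2: P2: F->1, A->6 (anticipating H). Choose A
Stage 1: P1: O->3, E->7 (anticipating A, H). Choose E
SPE path: E -> A -> H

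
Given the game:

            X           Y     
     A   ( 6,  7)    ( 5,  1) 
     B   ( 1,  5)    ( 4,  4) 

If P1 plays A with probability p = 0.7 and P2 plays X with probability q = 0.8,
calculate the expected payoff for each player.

E[P1] = 4.54, E[P2] = 5.5

Work:
E[P1] = p·q·π₁(A,X) + p·(1-q)·π₁(A,Y) + (1-p)·q·π₁(B,X) + (1-p)·(1-q)·π₁(B,Y)
= 0.7·0.8·6 + 0.7·0.2·5 + 0.3·0.8·1 + 0.3·0.2·4
= 4.54

E[P2] = 5.5 (similar calculation)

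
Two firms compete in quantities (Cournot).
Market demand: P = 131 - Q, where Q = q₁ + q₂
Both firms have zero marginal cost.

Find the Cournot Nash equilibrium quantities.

q₁* = q₂* = 43.67; P* = 43.67

Work:
Profit: π_i = P·q_i = (a - q_i - q_j)·q_i
FOC: ∂π_i/∂q_i = a - 2q_i - q_j = 0
Reaction function: q_i = (131 - q_j)/2
Symmetry: q* = 131/3 = 43.67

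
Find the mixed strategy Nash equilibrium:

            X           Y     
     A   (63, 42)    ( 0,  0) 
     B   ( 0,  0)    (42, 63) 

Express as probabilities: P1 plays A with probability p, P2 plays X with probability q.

p = 0.6, q = 0.4

Work:
Find probabilities that make opponent indifferent:
P2 chooses q to make P1 indifferent between A and B
P1 chooses p to make P2 indifferent between X and Y
Mixed NE: P1 plays (A: 0.6, B: 0.4), P2 plays (X: 0.4, Y: 0.6)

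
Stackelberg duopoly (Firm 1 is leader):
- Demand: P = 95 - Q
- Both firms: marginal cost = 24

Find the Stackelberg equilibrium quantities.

q₁* (leader) = 35.5, q₂* (follower) = 17.75

Work:
Follower's reaction: q₂ = (a - c - q₁)/2
Leader substitutes: π₁ = q₁·(a - q₁ - (a-c-q₁)/2 - c)
FOC: q₁* = (95 - 24)/2 = 35.50
Then: q₂* = (95 - 24 - 35.5)/2 = 17.75
Leader has first-mover advantage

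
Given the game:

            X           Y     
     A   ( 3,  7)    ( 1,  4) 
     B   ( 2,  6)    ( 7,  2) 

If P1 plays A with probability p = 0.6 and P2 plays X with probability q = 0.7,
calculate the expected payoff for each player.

E[P1] = 2.84, E[P2] = 5.58

Work:
E[P1] = p·q·π₁(A,X) + p·(1-q)·π₁(A,Y) + (1-p)·q·π₁(B,X) + (1-p)·(1-q)·π₁(B,Y)
= 0.6·0.7·3 + 0.6·0.3·1 + 0.4·0.7·2 + 0.4·0.3·7
= 2.84

E[P2] = 5.58 (similar calculation)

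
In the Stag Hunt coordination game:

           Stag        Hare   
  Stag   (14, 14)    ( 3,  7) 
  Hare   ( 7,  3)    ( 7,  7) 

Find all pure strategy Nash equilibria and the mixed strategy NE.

Pure NE: (Stag, Stag) and (Hare, Hare); Mixed NE: p = 0.3636, q = 0.3636

Work:
Check pure NE:
(Stag, Stag): (14, 14) - no unilateral deviation beneficial
(Hare, Hare): (7, 7) - no unilateral deviation beneficial
Mixed NE: P1 plays Stag with p = 0.3636, P2 plays Stag with q = 0.3636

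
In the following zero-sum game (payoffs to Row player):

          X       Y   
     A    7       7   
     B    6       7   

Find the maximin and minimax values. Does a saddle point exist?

Maximin = 7, Minimax = 7, Saddle: True

Work:
Row minimums: [7, 6] → maximin = 7
Column maximums: [7, 7] → minimax = 7
Saddle point exists! Game value = 7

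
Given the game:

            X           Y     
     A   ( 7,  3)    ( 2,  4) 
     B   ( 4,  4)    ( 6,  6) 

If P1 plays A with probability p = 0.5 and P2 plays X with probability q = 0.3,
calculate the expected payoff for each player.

E[P1] = 4.45, E[P2] = 4.55

Work:
E[P1] = p·q·π₁(A,X) + p·(1-q)·π₁(A,Y) + (1-p)·q·π₁(B,X) + (1-p)·(1-q)·π₁(B,Y)
= 0.5·0.3·7 + 0.5·0.7·2 + 0.5·0.3·4 + 0.5·0.7·6
= 4.45

E[P2] = 4.55 (similar calculation)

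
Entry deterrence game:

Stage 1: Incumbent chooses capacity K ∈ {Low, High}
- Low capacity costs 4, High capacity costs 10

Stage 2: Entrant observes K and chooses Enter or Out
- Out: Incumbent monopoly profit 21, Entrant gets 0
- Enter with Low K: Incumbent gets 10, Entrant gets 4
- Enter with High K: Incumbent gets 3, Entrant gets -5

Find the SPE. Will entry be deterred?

SPE: (High, Enter|Low, Out|High); Entry deterred. Incumbent net profit = 11

Work:
After Low K: Entrant enters (4 > 0)
After High K: Entrant stays out (-5 < 0)
Incumbent: Low → 10−4=6, High → 21−10=11
Incumbent chooses High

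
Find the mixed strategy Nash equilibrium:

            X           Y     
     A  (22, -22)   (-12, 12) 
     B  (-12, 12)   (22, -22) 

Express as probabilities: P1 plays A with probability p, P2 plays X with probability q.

p = 0.5, q = 0.5

Work:
Find probabilities that make opponent indifferent:
P2 chooses q to make P1 indifferent between A and B
P1 chooses p to make P2 indifferent between X and Y
Mixed NE: P1 plays (A: 0.5, B: 0.5), P2 plays (X: 0.5, Y: 0.5)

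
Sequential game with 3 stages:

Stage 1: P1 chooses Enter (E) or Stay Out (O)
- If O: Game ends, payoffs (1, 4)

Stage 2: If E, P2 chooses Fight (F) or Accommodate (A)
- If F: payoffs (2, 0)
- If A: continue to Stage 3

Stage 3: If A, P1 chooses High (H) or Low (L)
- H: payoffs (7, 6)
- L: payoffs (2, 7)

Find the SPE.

SPE: (E, A, H); Outcome (7, 6)

Work:
Stage 3: P1 chooses H (7 vs 2)
Stage 2: P2: F->0, A->6 (anticipating H). Choose A
Stage 1: P1: O->1, E->7 (anticipating A, H). Choose E
SPE path: E -> A -> H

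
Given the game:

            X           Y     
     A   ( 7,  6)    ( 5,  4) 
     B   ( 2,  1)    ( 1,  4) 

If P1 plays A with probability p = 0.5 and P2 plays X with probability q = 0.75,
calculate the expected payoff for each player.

E[P1] = 4.125, E[P2] = 3.625

Work:
E[P1] = p·q·π₁(A,X) + p·(1-q)·π₁(A,Y) + (1-p)·q·π₁(B,X) + (1-p)·(1-q)·π₁(B,Y)
= 0.5·0.75·7 + 0.5·0.25·5 + 0.5·0.75·2 + 0.5·0.25·1
= 4.125

E[P2] = 3.625 (similar calculation)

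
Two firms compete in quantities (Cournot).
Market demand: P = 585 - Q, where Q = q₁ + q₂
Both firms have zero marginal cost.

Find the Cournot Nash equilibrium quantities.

q₁* = q₂* = 195.0; P* = 195.0

Work:
Profit: π_i = P·q_i = (a - q_i - q_j)·q_i
FOC: ∂π_i/∂q_i = a - 2q_i - q_j = 0
Reaction function: q_i = (585 - q_j)/2
Symmetry: q* = 585/3 = 195.0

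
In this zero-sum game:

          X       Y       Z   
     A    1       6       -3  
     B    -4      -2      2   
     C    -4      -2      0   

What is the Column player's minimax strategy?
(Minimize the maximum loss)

Column should play X, value = 1

Work:
Column player minimizes Row's maximum payoff:
Column X: max payoff to Row = 1
Column Y: max payoff to Row = 6
Column Z: max payoff to Row = 2
Minimum is 1, achieved by column X.
Minimax strategy: X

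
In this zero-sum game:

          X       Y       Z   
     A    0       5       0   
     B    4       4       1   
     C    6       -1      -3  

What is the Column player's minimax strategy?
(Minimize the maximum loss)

Column should play Z, value = 1

Work:
Column player minimizes Row's maximum payoff:
Column X: max payoff to Row = 6
Column Y: max payoff to Row = 5
Column Z: max payoff to Row = 1
Minimum is 1, achieved by column Z.
Minimax strategy: Z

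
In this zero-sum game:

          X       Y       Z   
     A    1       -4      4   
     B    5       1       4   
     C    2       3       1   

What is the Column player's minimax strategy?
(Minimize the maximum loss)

Column should play Y, value = 3

Work:
Column player minimizes Row's maximum payoff:
Column X: max payoff to Row = 5
Column Y: max payoff to Row = 3
Column Z: max payoff to Row = 4
Minimum is 3, achieved by column Y.
Minimax strategy: Y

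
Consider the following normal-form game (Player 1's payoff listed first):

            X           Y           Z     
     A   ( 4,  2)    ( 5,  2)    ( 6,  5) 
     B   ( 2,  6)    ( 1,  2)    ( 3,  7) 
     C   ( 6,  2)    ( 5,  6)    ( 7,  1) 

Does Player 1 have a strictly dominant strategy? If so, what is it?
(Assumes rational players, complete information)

No strictly dominant strategy exists for Player 1

Work:
A strategy strictly dominates another if it gives a strictly higher payoff against every opponent action. Compare each pair of P1's strategies column-by-column:
  A vs B: [4 vs 2, 5 vs 1, 6 vs 3] → A strictly dominates B
  A vs C: [4 vs 6, 5 vs 5, 6 vs 7] → A does not strictly dominate C (column X: 4 ≤ 6)
  B vs A: [2 vs 4, 1 vs 5, 3 vs 6] → B does not strictly dominate A (column X: 2 ≤ 4)
  B vs C: [2 vs 6, 1 vs 5, 3 vs 7] → B does not strictly dominate C (column X: 2 ≤ 6)
  C vs A: [6 vs 4, 5 vs 5, 7 vs 6] → C does not strictly dominate A (column Y: 5 ≤ 5)
  C vs B: [6 vs 2, 5 vs 1, 7 vs 3] → C strictly dominates B
No single strategy strictly dominates all others → no strictly dominant strategy.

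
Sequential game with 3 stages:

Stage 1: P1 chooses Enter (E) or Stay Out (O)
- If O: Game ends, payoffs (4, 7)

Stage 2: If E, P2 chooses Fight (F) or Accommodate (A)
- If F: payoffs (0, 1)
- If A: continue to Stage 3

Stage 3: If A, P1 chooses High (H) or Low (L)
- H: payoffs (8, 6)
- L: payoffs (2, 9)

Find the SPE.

SPE: (E, A, H); Outcome (8, 6)

Work:
Stage 3: P1 chooses H (8 vs 2)
Stage 2: P2: F->1, A->6 (anticipating H). Choose A
Stage 1: P1: O->4, E->8 (anticipating A, H). Choose E
SPE path: E -> A -> H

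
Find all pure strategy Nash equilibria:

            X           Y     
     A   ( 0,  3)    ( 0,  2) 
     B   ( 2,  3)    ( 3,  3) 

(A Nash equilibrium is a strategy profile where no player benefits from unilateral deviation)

Nash equilibrium: (B, X), (B, Y)

Work:
Best responses:
  P1 vs X: payoffs [0, 2] → best response B (payoff 2)
  P1 vs Y: payoffs [0, 3] → best response B (payoff 3)
  P2 vs A: payoffs [3, 2] → best response X (payoff 3)
  P2 vs B: payoffs [3, 3] → best response X/Y (payoff 3)
Mutual best responses: (B,X), (B,Y) → Nash equilibria.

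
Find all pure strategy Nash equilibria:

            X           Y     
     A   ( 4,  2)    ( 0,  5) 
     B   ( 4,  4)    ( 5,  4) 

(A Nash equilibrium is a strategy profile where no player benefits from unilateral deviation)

Nash equilibrium: (B, X), (B, Y)

Work:
Best responses:
  P1 vs X: payoffs [4, 4] → best response A/B (payoff 4)
  P1 vs Y: payoffs [0, 5] → best response B (payoff 5)
  P2 vs A: payoffs [2, 5] → best response Y (payoff 5)
  P2 vs B: payoffs [4, 4] → best response X/Y (payoff 4)
Mutual best responses: (B,X), (B,Y) → Nash equilibria.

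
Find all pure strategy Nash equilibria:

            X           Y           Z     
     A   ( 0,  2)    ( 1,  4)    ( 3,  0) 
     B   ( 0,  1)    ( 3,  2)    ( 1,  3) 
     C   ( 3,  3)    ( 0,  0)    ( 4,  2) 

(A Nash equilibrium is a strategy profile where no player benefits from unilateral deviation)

Nash equilibrium: (C, X)

Work:
Best responses:
  P1 vs X: payoffs [0, 0, 3] → best response C (payoff 3)
  P1 vs Y: payoffs [1, 3, 0] → best response B (payoff 3)
  P1 vs Z: payoffs [3, 1, 4] → best response C (payoff 4)
  P2 vs A: payoffs [2, 4, 0] → best response Y (payoff 4)
  P2 vs B: payoffs [1, 2, 3] → best response Z (payoff 3)
  P2 vs C: payoffs [3, 0, 2] → best response X (payoff 3)
Mutual best responses: (C,X) → Nash equilibria.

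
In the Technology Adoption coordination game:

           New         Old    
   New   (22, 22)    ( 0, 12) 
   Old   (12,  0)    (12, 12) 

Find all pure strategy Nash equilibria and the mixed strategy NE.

Pure NE: (New, New) and (Old, Old); Mixed NE: p = 0.5455, q = 0.5455

Work:
Check pure NE:
(New, New): (22, 22) - no unilateral deviation beneficial
(Old, Old): (12, 12) - no unilateral deviation beneficial
Mixed NE: P1 plays New with p = 0.5455, P2 plays New with q = 0.5455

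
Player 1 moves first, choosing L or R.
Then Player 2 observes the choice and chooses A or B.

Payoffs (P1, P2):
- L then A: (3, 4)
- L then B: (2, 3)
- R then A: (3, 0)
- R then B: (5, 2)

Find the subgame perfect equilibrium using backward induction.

P1 plays R, P2 plays A after L and B after R; Payoff (5, 2)

Work:
Backward induction:
After L: P2 chooses A → P1 gets 3
After R: P2 chooses B → P1 gets 5
P1 chooses R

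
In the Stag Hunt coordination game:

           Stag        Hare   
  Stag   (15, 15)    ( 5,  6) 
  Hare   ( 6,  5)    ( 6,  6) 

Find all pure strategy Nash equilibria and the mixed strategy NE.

Pure NE: (Stag, Stag) and (Hare, Hare); Mixed NE: p = 0.1, q = 0.1

Work:
Check pure NE:
(Stag, Stag): (15, 15) - no unilateral deviation beneficial
(Hare, Hare): (6, 6) - no unilateral deviation beneficial
Mixed NE: P1 plays Stag with p = 0.1, P2 plays Stag with q = 0.1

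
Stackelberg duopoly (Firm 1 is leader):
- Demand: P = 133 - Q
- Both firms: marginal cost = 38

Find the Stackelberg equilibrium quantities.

q₁* (leader) = 47.5, q₂* (follower) = 23.75

Work:
Follower's reaction: q₂ = (a - c - q₁)/2
Leader substitutes: π₁ = q₁·(a - q₁ - (a-c-q₁)/2 - c)
FOC: q₁* = (133 - 38)/2 = 47.50
Then: q₂* = (133 - 38 - 47.5)/2 = 23.75
Leader has first-mover advantage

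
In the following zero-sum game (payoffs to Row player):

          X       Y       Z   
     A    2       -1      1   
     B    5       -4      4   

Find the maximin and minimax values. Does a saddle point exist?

Maximin = -1, Minimax = -1, Saddle: True

Work:
Row minimums: [-1, -4] → maximin = -1
Column maximums: [5, -1, 4] → minimax = -1
Saddle point exists! Game value = -1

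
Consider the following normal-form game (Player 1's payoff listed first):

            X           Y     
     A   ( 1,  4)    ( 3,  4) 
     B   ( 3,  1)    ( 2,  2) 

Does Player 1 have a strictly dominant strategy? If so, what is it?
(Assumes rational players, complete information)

No strictly dominant strategy exists for Player 1

Work:
A strategy strictly dominates another if it gives a strictly higher payoff against every opponent action. Compare each pair of P1's strategies column-by-column:
  A vs B: [1 vs 3, 3 vs 2] → A does not strictly dominate B (column X: 1 ≤ 3)
  B vs A: [3 vs 1, 2 vs 3] → B does not strictly dominate A (column Y: 2 ≤ 3)
No single strategy strictly dominates all others → no strictly dominant strategy.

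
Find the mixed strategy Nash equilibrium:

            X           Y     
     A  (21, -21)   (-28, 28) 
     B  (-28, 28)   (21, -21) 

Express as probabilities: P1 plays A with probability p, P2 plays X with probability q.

p = 0.5, q = 0.5

Work:
Find probabilities that make opponent indifferent:
P2 chooses q to make P1 indifferent between A and B
P1 chooses p to make P2 indifferent between X and Y
Mixed NE: P1 plays (A: 0.5, B: 0.5), P2 plays (X: 0.5, Y: 0.5)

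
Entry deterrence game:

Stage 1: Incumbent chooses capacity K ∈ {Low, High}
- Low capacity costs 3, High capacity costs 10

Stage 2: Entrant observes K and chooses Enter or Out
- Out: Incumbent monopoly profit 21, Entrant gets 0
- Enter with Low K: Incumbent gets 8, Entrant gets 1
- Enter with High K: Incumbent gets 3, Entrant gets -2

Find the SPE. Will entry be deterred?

SPE: (High, Enter|Low, Out|High); Entry deterred. Incumbent net profit = 11

Work:
After Low K: Entrant enters (1 > 0)
After High K: Entrant stays out (-2 < 0)
Incumbent: Low → 8−3=5, High → 21−10=11
Incumbent chooses High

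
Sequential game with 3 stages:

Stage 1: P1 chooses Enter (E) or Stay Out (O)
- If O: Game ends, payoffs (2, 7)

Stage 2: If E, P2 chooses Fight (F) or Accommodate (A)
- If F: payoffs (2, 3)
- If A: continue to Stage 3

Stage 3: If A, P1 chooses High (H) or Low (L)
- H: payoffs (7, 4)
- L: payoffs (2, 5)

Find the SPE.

SPE: (E, A, H); Outcome (7, 4)

Work:
Stage 3: P1 chooses H (7 vs 2)
Stage 2: P2: F->3, A->4 (anticipating H). Choose A
Stage 1: P1: O->2, E->7 (anticipating A, H). Choose E
SPE path: E -> A -> H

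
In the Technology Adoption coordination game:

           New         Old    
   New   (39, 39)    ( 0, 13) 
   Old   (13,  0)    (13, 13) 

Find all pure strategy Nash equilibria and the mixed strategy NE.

Pure NE: (New, New) and (Old, Old); Mixed NE: p = 0.3333, q = 0.3333

Work:
Check pure NE:
(New, New): (39, 39) - no unilateral deviation beneficial
(Old, Old): (13, 13) - no unilateral deviation beneficial
Mixed NE: P1 plays New with p = 0.3333, P2 plays New with q = 0.3333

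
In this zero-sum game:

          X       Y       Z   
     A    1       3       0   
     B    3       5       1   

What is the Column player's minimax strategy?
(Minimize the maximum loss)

Column should play Z, value = 1

Work:
Column player minimizes Row's maximum payoff:
Column X: max payoff to Row = 3
Column Y: max payoff to Row = 5
Column Z: max payoff to Row = 1
Minimum is 1, achieved by column Z.
Minimax strategy: Z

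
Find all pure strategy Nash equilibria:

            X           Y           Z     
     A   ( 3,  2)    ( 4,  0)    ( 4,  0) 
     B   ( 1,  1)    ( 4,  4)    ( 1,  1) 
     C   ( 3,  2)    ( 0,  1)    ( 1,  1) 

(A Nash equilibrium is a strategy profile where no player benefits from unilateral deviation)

Nash equilibrium: (A, X), (B, Y), (C, X)

Work:
Best responses:
  P1 vs X: payoffs [3, 1, 3] → best response A/C (payoff 3)
  P1 vs Y: payoffs [4, 4, 0] → best response A/B (payoff 4)
  P1 vs Z: payoffs [4, 1, 1] → best response A (payoff 4)
  P2 vs A: payoffs [2, 0, 0] → best response X (payoff 2)
  P2 vs B: payoffs [1, 4, 1] → best response Y (payoff 4)
  P2 vs C: payoffs [2, 1, 1] → best response X (payoff 2)
Mutual best responses: (A,X), (B,Y), (C,X) → Nash equilibria.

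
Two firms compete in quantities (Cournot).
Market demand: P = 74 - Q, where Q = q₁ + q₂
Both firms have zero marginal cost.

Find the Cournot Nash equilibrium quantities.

q₁* = q₂* = 24.67; P* = 24.67

Work:
Profit: π_i = P·q_i = (a - q_i - q_j)·q_i
FOC: ∂π_i/∂q_i = a - 2q_i - q_j = 0
Reaction function: q_i = (74 - q_j)/2
Symmetry: q* = 74/3 = 24.67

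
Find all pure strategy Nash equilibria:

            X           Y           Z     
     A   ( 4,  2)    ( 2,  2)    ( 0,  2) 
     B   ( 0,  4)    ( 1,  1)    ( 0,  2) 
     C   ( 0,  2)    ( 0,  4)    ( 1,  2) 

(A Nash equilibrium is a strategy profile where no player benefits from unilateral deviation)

Nash equilibrium: (A, X), (A, Y)

Work:
Best responses:
  P1 vs X: payoffs [4, 0, 0] → best response A (payoff 4)
  P1 vs Y: payoffs [2, 1, 0] → best response A (payoff 2)
  P1 vs Z: payoffs [0, 0, 1] → best response C (payoff 1)
  P2 vs A: payoffs [2, 2, 2] → best response X/Y/Z (payoff 2)
  P2 vs B: payoffs [4, 1, 2] → best response X (payoff 4)
  P2 vs C: payoffs [2, 4, 2] → best response Y (payoff 4)
Mutual best responses: (A,X), (A,Y) → Nash equilibria.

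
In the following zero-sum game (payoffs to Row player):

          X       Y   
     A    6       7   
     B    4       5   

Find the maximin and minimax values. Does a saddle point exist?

Maximin = 6, Minimax = 6, Saddle: True

Work:
Row minimums: [6, 4] → maximin = 6
Column maximums: [6, 7] → minimax = 6
Saddle point exists! Game value = 6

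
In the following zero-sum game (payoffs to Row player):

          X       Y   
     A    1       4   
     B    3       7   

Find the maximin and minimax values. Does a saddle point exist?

Maximin = 3, Minimax = 3, Saddle: True

Work:
Row minimums: [1, 3] → maximin = 3
Column maximums: [3, 7] → minimax = 3
Saddle point exists! Game value = 3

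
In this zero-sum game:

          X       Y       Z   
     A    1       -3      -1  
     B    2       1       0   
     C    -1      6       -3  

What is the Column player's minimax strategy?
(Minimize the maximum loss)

Column should play Z, value = 0

Work:
Column player minimizes Row's maximum payoff:
Column X: max payoff to Row = 2
Column Y: max payoff to Row = 6
Column Z: max payoff to Row = 0
Minimum is 0, achieved by column Z.
Minimax strategy: Z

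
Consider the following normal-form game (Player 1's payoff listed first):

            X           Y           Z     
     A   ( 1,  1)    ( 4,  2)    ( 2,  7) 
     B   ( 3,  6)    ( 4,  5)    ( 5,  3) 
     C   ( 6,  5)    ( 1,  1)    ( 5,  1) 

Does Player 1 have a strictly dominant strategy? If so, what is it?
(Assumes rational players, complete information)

No strictly dominant strategy exists for Player 1

Work:
A strategy strictly dominates another if it gives a strictly higher payoff against every opponent action. Compare each pair of P1's strategies column-by-column:
  A vs B: [1 vs 3, 4 vs 4, 2 vs 5] → A does not strictly dominate B (column X: 1 ≤ 3)
  A vs C: [1 vs 6, 4 vs 1, 2 vs 5] → A does not strictly dominate C (column X: 1 ≤ 6)
  B vs A: [3 vs 1, 4 vs 4, 5 vs 2] → B does not strictly dominate A (column Y: 4 ≤ 4)
  B vs C: [3 vs 6, 4 vs 1, 5 vs 5] → B does not strictly dominate C (column X: 3 ≤ 6)
  C vs A: [6 vs 1, 1 vs 4, 5 vs 2] → C does not strictly dominate A (column Y: 1 ≤ 4)
  C vs B: [6 vs 3, 1 vs 4, 5 vs 5] → C does not strictly dominate B (column Y: 1 ≤ 4)
No single strategy strictly dominates all others → no strictly dominant strategy.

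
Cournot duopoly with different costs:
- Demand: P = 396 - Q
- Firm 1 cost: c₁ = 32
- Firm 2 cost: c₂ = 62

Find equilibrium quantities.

q₁* = 131.33, q₂* = 101.33

Work:
Reaction: q₁ = (396 - 32 - q₂)/2
Reaction: q₂ = (396 - 62 - q₁)/2
Solve simultaneously:
q₁* = (396 - 2×32 + 62)/3 = 131.33
q₂* = (396 - 2×62 + 32)/3 = 101.33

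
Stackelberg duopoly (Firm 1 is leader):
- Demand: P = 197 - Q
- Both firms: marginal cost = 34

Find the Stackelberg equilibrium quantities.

q₁* (leader) = 81.5, q₂* (follower) = 40.75

Work:
Follower's reaction: q₂ = (a - c - q₁)/2
Leader substitutes: π₁ = q₁·(a - q₁ - (a-c-q₁)/2 - c)
FOC: q₁* = (197 - 34)/2 = 81.50
Then: q₂* = (197 - 34 - 81.5)/2 = 40.75
Leader has first-mover advantage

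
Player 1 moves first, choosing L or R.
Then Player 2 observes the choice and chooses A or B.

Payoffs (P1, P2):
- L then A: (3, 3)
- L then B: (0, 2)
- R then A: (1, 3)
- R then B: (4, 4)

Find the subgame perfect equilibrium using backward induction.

P1 plays R, P2 plays A after L and B after R; Payoff (4, 4)

Work:
Backward induction:
After L: P2 chooses A → P1 gets 3
After R: P2 chooses B → P1 gets 4
P1 chooses R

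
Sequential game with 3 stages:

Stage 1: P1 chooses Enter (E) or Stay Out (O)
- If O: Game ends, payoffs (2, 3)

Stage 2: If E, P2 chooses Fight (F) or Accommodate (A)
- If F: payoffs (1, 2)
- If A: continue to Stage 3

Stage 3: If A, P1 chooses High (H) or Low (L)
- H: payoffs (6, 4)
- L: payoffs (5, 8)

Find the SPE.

SPE: (E, A, H); Outcome (6, 4)

Work:
Stage 3: P1 chooses H (6 vs 5)
Stage 2: P2: F->2, A->4 (anticipating H). Choose A
Stage 1: P1: O->2, E->6 (anticipating A, H). Choose E
SPE path: E -> A -> H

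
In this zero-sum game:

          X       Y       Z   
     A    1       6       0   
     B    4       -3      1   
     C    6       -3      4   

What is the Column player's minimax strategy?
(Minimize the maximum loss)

Column should play Z, value = 4

Work:
Column player minimizes Row's maximum payoff:
Column X: max payoff to Row = 6
Column Y: max payoff to Row = 6
Column Z: max payoff to Row = 4
Minimum is 4, achieved by column Z.
Minimax strategy: Z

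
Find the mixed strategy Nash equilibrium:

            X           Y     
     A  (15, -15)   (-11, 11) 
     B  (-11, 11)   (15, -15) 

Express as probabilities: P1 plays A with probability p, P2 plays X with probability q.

p = 0.5, q = 0.5

Work:
Find probabilities that make opponent indifferent:
P2 chooses q to make P1 indifferent between A and B
P1 chooses p to make P2 indifferent between X and Y
Mixed NE: P1 plays (A: 0.5, B: 0.5), P2 plays (X: 0.5, Y: 0.5)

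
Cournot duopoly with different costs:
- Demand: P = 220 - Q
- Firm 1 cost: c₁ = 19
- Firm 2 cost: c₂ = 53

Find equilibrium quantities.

q₁* = 78.33, q₂* = 44.33

Work:
Reaction: q₁ = (220 - 19 - q₂)/2
Reaction: q₂ = (220 - 53 - q₁)/2
Solve simultaneously:
q₁* = (220 - 2×19 + 53)/3 = 78.33
q₂* = (220 - 2×53 + 19)/3 = 44.33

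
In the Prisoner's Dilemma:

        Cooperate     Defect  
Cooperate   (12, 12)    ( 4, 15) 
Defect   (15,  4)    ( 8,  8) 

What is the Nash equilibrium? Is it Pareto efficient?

(Defect, Defect) is NE; not Pareto efficient

Work:
Defect dominates Cooperate for both players:
If P2 cooperates: Defect (15) > Cooperate (12)
If P2 defects: Defect (8) > Cooperate (4)
NE: (Defect, Defect) with payoff (8, 8)
But (Cooperate, Cooperate) = (12, 12) Pareto dominates (8, 8)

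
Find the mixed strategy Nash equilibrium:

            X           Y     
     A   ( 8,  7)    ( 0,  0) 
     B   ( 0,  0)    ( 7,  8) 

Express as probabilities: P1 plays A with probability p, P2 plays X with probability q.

p = 0.5333, q = 0.4667

Work:
Find probabilities that make opponent indifferent:
P2 chooses q to make P1 indifferent between A and B
P1 chooses p to make P2 indifferent between X and Y
Mixed NE: P1 plays (A: 0.5333, B: 0.4667), P2 plays (X: 0.4667, Y: 0.5333)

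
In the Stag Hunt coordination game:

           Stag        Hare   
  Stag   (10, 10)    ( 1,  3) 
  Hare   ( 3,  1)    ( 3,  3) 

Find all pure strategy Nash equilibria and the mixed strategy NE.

Pure NE: (Stag, Stag) and (Hare, Hare); Mixed NE: p = 0.2222, q = 0.2222

Work:
Check pure NE:
(Stag, Stag): (10, 10) - no unilateral deviation beneficial
(Hare, Hare): (3, 3) - no unilateral deviation beneficial
Mixed NE: P1 plays Stag with p = 0.2222, P2 plays Stag with q = 0.2222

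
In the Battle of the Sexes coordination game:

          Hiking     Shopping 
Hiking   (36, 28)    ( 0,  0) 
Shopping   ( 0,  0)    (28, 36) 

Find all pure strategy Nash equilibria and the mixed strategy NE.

Pure NE: (Hiking, Hiking) and (Shopping, Shopping); Mixed NE: p = 0.5625, q = 0.4375

Work:
Check pure NE:
(Hiking, Hiking): (36, 28) - no unilateral deviation beneficial
(Shopping, Shopping): (28, 36) - no unilateral deviation beneficial
Mixed NE: P1 plays Hiking with p = 0.5625, P2 plays Hiking with q = 0.4375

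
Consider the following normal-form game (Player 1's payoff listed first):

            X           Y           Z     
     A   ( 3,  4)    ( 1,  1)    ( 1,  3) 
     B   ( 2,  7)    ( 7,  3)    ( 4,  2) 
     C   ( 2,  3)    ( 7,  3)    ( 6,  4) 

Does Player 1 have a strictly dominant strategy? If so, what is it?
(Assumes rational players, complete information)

No strictly dominant strategy exists for Player 1

Work:
A strategy strictly dominates another if it gives a strictly higher payoff against every opponent action. Compare each pair of P1's strategies column-by-column:
  A vs B: [3 vs 2, 1 vs 7, 1 vs 4] → A does not strictly dominate B (column Y: 1 ≤ 7)
  A vs C: [3 vs 2, 1 vs 7, 1 vs 6] → A does not strictly dominate C (column Y: 1 ≤ 7)
  B vs A: [2 vs 3, 7 vs 1, 4 vs 1] → B does not strictly dominate A (column X: 2 ≤ 3)
  B vs C: [2 vs 2, 7 vs 7, 4 vs 6] → B does not strictly dominate C (column X: 2 ≤ 2)
  C vs A: [2 vs 3, 7 vs 1, 6 vs 1] → C does not strictly dominate A (column X: 2 ≤ 3)
  C vs B: [2 vs 2, 7 vs 7, 6 vs 4] → C does not strictly dominate B (column X: 2 ≤ 2)
No single strategy strictly dominates all others → no strictly dominant strategy.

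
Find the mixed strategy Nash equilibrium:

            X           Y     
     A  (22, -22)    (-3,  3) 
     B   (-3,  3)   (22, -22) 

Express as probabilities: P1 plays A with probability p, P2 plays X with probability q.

p = 0.5, q = 0.5

Work:
Find probabilities that make opponent indifferent:
P2 chooses q to make P1 indifferent between A and B
P1 chooses p to make P2 indifferent between X and Y
Mixed NE: P1 plays (A: 0.5, B: 0.5), P2 plays (X: 0.5, Y: 0.5)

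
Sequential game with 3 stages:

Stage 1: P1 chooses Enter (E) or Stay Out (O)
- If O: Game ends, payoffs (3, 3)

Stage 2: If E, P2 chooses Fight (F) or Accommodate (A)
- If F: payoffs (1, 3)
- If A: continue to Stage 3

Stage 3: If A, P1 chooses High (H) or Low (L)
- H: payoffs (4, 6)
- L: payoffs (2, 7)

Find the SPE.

SPE: (E, A, H); Outcome (4, 6)

Work:
Stage 3: P1 chooses H (4 vs 2)
Stage 2: P2: F->3, A->6 (anticipating H). Choose A
Stage 1: P1: O->3, E->4 (anticipating A, H). Choose E
SPE path: E -> A -> H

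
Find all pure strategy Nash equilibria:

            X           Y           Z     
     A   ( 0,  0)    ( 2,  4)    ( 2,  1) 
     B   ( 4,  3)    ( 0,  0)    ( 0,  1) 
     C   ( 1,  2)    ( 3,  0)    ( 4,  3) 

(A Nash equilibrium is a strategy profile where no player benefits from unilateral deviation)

Nash equilibrium: (B, X), (C, Z)

Work:
Best responses:
  P1 vs X: payoffs [0, 4, 1] → best response B (payoff 4)
  P1 vs Y: payoffs [2, 0, 3] → best response C (payoff 3)
  P1 vs Z: payoffs [2, 0, 4] → best response C (payoff 4)
  P2 vs A: payoffs [0, 4, 1] → best response Y (payoff 4)
  P2 vs B: payoffs [3, 0, 1] → best response X (payoff 3)
  P2 vs C: payoffs [2, 0, 3] → best response Z (payoff 3)
Mutual best responses: (B,X), (C,Z) → Nash equilibria.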